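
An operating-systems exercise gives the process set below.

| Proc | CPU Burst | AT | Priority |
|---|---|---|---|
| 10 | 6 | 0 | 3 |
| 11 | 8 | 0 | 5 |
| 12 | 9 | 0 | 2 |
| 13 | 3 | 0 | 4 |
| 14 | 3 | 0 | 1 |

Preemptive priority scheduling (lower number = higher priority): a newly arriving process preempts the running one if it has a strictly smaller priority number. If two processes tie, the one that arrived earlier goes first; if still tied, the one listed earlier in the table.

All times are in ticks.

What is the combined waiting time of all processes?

54

Schedule: | 14 0-3 | 12 3-12 | 10 12-18 | 13 18-21 | 11 21-29 |
Completion: 10=18  11=29  12=12  13=21  14=3
Turnaround (C−A): 10=18  11=29  12=12  13=21  14=3
Waiting = turnaround − burst: 10=12, 11=21, 12=3, 13=18, 14=0
Total waiting = 12 + 21 + 3 + 18 + 0 = 54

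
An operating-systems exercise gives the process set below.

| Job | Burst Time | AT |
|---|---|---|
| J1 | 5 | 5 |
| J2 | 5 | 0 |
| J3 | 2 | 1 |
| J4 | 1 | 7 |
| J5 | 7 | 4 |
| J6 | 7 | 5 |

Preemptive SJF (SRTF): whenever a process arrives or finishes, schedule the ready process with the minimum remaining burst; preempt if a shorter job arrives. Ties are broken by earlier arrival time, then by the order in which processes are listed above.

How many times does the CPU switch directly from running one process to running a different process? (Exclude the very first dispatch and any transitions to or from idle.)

Schedule: | J2 0-1 | J3 1-3 | J2 3-7 | J4 7-8 | J1 8-13 | J5 13-20 | J6 20-27 |
Completion: J1=13  J2=7  J3=3  J4=8  J5=20  J6=27

6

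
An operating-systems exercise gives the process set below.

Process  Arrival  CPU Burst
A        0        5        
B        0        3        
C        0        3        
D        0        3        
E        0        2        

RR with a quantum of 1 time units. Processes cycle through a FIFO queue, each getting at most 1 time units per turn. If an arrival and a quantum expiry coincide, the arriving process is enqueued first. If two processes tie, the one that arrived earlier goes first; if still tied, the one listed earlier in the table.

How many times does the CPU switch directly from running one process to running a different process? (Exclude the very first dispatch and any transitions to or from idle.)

14

Schedule: | A 0-1 | B 1-2 | C 2-3 | D 3-4 | E 4-5 | A 5-6 | B 6-7 | C 7-8 | D 8-9 | E 9-10 | A 10-11 | B 11-12 | C 12-13 | D 13-14 | A 14-16 |
Completion: A=16  B=12  C=13  D=14  E=10
Turnaround (C−A): A=16  B=12  C=13  D=14  E=10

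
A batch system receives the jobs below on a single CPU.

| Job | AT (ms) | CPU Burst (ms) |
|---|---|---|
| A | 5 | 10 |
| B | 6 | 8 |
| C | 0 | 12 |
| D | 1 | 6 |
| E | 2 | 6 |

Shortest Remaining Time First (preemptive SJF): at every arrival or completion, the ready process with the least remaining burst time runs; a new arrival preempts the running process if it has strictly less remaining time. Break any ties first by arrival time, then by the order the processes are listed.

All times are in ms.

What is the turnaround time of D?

Timeline: | C 0-1 | D 1-7 | E 7-13 | B 13-21 | A 21-31 | C 31-42 |
Completion: A=31  B=21  C=42  D=7  E=13
Turnaround(D) = completion − arrival = 7 − 1 = 6

6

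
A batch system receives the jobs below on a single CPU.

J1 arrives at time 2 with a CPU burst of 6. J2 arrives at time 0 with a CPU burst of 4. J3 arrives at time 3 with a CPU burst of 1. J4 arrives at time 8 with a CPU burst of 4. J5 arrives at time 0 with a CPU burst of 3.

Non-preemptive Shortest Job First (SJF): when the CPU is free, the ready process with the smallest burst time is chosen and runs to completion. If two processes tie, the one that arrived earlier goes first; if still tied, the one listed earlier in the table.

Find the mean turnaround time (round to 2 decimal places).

Timeline: | J5 0-3 | J3 3-4 | J2 4-8 | J4 8-12 | J1 12-18 |
Completion: J1=18  J2=8  J3=4  J4=12  J5=3
Turnaround (C−A): J1=16  J2=8  J3=1  J4=4  J5=3
Turnaround times: J1=16, J2=8, J3=1, J4=4, J5=3
Average turnaround = (16+8+1+4+3) / 5 = 32/5 = 6.40

6.40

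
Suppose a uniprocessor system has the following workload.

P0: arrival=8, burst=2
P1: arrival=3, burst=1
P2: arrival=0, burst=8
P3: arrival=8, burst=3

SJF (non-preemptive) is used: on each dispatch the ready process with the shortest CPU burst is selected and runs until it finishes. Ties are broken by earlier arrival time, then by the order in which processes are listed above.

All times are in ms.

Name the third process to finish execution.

P0

Gantt: | P2 0-8 | P1 8-9 | P0 9-11 | P3 11-14 |
Completion: P0=11  P1=9  P2=8  P3=14
Finish order: P2 → P1 → P0 → P3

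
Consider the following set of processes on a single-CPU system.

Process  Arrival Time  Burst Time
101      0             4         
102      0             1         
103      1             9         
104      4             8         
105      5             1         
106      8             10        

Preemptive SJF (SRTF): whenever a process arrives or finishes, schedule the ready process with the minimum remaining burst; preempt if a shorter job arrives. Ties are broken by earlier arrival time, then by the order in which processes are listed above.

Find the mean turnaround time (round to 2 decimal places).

Schedule: | 102 0-1 | 101 1-5 | 105 5-6 | 104 6-14 | 103 14-23 | 106 23-33 |
Completion: 101=5  102=1  103=23  104=14  105=6  106=33
Turnaround times: 101=5, 102=1, 103=22, 104=10, 105=1, 106=25
Average turnaround = (5+1+22+10+1+25) / 6 = 64/6 = 10.67

10.67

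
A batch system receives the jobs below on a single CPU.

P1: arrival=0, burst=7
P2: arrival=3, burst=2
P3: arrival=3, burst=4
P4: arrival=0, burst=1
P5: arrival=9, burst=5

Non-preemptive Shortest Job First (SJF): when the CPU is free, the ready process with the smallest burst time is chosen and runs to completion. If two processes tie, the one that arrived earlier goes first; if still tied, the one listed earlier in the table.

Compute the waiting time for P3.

7

Timeline: | P4 0-1 | P1 1-8 | P2 8-10 | P3 10-14 | P5 14-19 |
Completion: P1=8  P2=10  P3=14  P4=1  P5=19
Waiting(P3) = turnaround − burst = 11 − 4 = 7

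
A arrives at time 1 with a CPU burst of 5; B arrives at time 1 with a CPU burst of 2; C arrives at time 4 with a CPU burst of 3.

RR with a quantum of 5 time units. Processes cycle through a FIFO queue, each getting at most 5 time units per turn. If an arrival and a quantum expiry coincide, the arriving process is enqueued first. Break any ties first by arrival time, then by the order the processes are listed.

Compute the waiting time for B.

Schedule: | idle 0-1 | A 1-6 | B 6-8 | C 8-11 |
Completion: A=6  B=8  C=11
Waiting(B) = turnaround − burst = 7 − 2 = 5

5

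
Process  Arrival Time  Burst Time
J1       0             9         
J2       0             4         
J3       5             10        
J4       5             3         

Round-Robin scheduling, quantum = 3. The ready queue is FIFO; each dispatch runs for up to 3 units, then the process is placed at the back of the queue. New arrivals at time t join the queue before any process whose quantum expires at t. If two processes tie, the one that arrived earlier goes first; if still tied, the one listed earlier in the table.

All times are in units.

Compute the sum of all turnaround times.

66

Gantt: | J1 0-3 | J2 3-6 | J1 6-9 | J3 9-12 | J4 12-15 | J2 15-16 | J1 16-19 | J3 19-26 |
Completion: J1=19  J2=16  J3=26  J4=15
Turnaround (C−A): J1=19  J2=16  J3=21  J4=10
Turnaround = completion − arrival: J1=19, J2=16, J3=21, J4=10
Total turnaround = 19 + 16 + 21 + 10 = 66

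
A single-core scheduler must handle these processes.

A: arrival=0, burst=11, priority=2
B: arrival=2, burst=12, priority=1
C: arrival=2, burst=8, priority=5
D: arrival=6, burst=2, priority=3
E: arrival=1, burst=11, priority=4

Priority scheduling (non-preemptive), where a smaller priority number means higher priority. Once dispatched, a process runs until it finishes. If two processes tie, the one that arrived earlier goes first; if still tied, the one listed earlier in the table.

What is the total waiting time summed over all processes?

84

Schedule: | A 0-11 | B 11-23 | D 23-25 | E 25-36 | C 36-44 |
Completion: A=11  B=23  C=44  D=25  E=36
Waiting = turnaround − burst: A=0, B=9, C=34, D=17, E=24
Total waiting = 0 + 9 + 34 + 17 + 24 = 84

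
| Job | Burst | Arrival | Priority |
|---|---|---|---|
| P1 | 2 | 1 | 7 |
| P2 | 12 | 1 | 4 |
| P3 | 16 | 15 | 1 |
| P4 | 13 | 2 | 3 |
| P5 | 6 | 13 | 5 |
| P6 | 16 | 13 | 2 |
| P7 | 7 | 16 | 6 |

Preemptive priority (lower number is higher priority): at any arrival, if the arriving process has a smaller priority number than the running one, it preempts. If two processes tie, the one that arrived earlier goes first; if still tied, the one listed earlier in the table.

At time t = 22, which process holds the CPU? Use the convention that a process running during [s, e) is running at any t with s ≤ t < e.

P3

Schedule: | idle 0-1 | P2 1-2 | P4 2-13 | P6 13-15 | P3 15-31 | P6 31-45 | P4 45-47 | P2 47-58 | P5 58-64 | P7 64-71 | P1 71-73 |
Completion: P1=73  P2=58  P3=31  P4=47  P5=64  P6=45  P7=71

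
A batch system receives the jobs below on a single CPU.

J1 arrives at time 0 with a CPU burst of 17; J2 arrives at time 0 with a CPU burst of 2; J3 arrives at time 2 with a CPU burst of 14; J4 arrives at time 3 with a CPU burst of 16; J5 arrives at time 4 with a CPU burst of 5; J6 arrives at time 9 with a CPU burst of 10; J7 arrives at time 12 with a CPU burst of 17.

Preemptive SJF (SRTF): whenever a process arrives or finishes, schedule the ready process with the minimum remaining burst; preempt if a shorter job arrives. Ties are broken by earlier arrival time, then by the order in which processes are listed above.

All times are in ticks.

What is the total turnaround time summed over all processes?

223

Schedule: | J2 0-2 | J3 2-4 | J5 4-9 | J6 9-19 | J3 19-31 | J4 31-47 | J1 47-64 | J7 64-81 |
Completion: J1=64  J2=2  J3=31  J4=47  J5=9  J6=19  J7=81
Turnaround (C−A): J1=64  J2=2  J3=29  J4=44  J5=5  J6=10  J7=69
Turnaround = completion − arrival: J1=64, J2=2, J3=29, J4=44, J5=5, J6=10, J7=69
Total turnaround = 64 + 2 + 29 + 44 + 5 + 10 + 69 = 223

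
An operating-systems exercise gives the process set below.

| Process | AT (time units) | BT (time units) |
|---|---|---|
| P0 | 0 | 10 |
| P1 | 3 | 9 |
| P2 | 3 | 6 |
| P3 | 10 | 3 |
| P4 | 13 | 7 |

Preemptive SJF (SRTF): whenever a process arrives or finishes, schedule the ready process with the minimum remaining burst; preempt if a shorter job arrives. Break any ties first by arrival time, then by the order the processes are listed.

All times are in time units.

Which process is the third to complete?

Timeline: | P0 0-3 | P2 3-9 | P0 9-10 | P3 10-13 | P0 13-19 | P4 19-26 | P1 26-35 |
Completion: P0=19  P1=35  P2=9  P3=13  P4=26
Turnaround (C−A): P0=19  P1=32  P2=6  P3=3  P4=13
Finish order: P2 → P3 → P0 → P4 → P1

P0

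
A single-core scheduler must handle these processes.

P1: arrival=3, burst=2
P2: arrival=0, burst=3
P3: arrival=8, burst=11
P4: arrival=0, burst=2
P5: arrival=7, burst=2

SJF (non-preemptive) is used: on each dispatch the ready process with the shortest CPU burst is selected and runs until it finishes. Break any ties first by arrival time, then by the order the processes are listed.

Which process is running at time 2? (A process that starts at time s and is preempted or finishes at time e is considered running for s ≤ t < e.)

Timeline: | P4 0-2 | P2 2-5 | P1 5-7 | P5 7-9 | P3 9-20 |
Completion: P1=7  P2=5  P3=20  P4=2  P5=9

P2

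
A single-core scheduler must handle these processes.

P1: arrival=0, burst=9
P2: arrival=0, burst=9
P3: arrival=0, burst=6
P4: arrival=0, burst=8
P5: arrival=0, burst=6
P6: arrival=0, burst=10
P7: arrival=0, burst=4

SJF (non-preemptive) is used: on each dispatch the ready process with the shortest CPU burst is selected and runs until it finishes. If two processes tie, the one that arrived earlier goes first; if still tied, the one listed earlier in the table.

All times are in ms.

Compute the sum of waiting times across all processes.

129

Schedule: | P7 0-4 | P3 4-10 | P5 10-16 | P4 16-24 | P1 24-33 | P2 33-42 | P6 42-52 |
Completion: P1=33  P2=42  P3=10  P4=24  P5=16  P6=52  P7=4
Turnaround (C−A): P1=33  P2=42  P3=10  P4=24  P5=16  P6=52  P7=4
Waiting = turnaround − burst: P1=24, P2=33, P3=4, P4=16, P5=10, P6=42, P7=0
Total waiting = 24 + 33 + 4 + 16 + 10 + 42 + 0 = 129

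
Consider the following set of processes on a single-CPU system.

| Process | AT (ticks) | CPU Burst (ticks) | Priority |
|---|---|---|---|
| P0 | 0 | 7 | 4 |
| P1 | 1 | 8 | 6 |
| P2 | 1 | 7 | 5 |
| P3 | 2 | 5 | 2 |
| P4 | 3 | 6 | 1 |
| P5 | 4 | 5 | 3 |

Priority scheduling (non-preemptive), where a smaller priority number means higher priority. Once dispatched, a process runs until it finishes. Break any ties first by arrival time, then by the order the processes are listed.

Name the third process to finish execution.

P3

Gantt: | P0 0-7 | P4 7-13 | P3 13-18 | P5 18-23 | P2 23-30 | P1 30-38 |
Completion: P0=7  P1=38  P2=30  P3=18  P4=13  P5=23
Turnaround (C−A): P0=7  P1=37  P2=29  P3=16  P4=10  P5=19
Finish order: P0 → P4 → P3 → P5 → P2 → P1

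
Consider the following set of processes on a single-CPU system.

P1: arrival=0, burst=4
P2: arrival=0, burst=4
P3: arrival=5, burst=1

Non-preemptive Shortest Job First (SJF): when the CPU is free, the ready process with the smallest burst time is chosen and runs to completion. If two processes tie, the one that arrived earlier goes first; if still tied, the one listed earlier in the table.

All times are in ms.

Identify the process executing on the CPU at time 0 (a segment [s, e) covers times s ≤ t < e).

P1

Gantt: | P1 0-4 | P2 4-8 | P3 8-9 |
Completion: P1=4  P2=8  P3=9
Turnaround (C−A): P1=4  P2=8  P3=4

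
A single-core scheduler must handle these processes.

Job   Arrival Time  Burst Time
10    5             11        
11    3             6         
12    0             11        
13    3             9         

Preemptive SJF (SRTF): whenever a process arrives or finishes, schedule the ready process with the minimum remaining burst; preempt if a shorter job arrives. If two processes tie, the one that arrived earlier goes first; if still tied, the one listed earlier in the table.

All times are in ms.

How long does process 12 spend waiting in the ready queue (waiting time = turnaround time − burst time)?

Schedule: | 12 0-3 | 11 3-9 | 12 9-17 | 13 17-26 | 10 26-37 |
Completion: 10=37  11=9  12=17  13=26
Waiting(12) = turnaround − burst = 17 − 11 = 6

6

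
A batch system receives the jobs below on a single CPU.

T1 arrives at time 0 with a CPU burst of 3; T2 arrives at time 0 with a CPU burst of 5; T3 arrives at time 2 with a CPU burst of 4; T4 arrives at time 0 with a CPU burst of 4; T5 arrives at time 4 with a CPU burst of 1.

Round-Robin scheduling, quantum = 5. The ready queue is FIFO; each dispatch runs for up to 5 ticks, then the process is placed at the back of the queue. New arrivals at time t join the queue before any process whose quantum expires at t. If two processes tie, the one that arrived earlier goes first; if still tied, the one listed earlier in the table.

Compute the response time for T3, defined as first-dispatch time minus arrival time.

10

Schedule: | T1 0-3 | T2 3-8 | T4 8-12 | T3 12-16 | T5 16-17 |
Completion: T1=3  T2=8  T3=16  T4=12  T5=17
Turnaround (C−A): T1=3  T2=8  T3=14  T4=12  T5=13
Response(T3) = first start − arrival = 12 − 2 = 10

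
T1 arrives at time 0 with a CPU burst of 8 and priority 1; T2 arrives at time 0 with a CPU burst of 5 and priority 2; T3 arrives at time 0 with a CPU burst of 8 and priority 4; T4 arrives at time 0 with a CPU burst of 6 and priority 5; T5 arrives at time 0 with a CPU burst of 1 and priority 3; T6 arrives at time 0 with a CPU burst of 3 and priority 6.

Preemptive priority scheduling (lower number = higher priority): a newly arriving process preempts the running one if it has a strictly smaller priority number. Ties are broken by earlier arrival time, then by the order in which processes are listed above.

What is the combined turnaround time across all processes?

Schedule: | T1 0-8 | T2 8-13 | T5 13-14 | T3 14-22 | T4 22-28 | T6 28-31 |
Completion: T1=8  T2=13  T3=22  T4=28  T5=14  T6=31
Turnaround (C−A): T1=8  T2=13  T3=22  T4=28  T5=14  T6=31
Turnaround = completion − arrival: T1=8, T2=13, T3=22, T4=28, T5=14, T6=31
Total turnaround = 8 + 13 + 22 + 28 + 14 + 31 = 116

116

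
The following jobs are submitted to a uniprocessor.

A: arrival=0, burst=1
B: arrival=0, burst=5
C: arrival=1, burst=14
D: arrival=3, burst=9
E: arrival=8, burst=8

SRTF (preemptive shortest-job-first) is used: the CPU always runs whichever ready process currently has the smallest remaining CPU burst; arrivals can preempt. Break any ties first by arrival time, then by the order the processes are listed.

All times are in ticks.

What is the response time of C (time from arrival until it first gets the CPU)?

Schedule: | A 0-1 | B 1-6 | D 6-15 | E 15-23 | C 23-37 |
Completion: A=1  B=6  C=37  D=15  E=23
Turnaround (C−A): A=1  B=6  C=36  D=12  E=15
Response(C) = first start − arrival = 23 − 1 = 22

22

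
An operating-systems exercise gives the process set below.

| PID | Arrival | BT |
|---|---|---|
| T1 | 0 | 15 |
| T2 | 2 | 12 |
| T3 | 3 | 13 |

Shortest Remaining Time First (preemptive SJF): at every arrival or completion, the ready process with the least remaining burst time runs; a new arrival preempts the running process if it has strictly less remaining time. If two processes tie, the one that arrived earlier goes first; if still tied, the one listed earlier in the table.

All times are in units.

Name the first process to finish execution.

T2

Schedule: | T1 0-2 | T2 2-14 | T1 14-27 | T3 27-40 |
Completion: T1=27  T2=14  T3=40
Turnaround (C−A): T1=27  T2=12  T3=37
Finish order: T2 → T1 → T3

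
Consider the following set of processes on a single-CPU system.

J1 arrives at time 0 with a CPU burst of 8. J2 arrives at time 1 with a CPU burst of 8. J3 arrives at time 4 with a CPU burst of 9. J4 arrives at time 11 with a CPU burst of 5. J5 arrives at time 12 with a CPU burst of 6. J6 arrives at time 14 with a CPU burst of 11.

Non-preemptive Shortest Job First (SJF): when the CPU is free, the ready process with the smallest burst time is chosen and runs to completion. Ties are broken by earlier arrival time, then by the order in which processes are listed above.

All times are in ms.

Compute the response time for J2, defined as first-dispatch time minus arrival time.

7

Schedule: | J1 0-8 | J2 8-16 | J4 16-21 | J5 21-27 | J3 27-36 | J6 36-47 |
Completion: J1=8  J2=16  J3=36  J4=21  J5=27  J6=47
Turnaround (C−A): J1=8  J2=15  J3=32  J4=10  J5=15  J6=33
Response(J2) = first start − arrival = 8 − 1 = 7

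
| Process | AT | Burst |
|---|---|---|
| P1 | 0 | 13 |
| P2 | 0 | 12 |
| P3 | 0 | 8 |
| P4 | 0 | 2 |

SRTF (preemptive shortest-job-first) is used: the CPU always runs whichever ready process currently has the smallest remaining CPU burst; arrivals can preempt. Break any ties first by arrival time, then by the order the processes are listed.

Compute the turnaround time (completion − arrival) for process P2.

Gantt: | P4 0-2 | P3 2-10 | P2 10-22 | P1 22-35 |
Completion: P1=35  P2=22  P3=10  P4=2
Turnaround(P2) = completion − arrival = 22 − 0 = 22

22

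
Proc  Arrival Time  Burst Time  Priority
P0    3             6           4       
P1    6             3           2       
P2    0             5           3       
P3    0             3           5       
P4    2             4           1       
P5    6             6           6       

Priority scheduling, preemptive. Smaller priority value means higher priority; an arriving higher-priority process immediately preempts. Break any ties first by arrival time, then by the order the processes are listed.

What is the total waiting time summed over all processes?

Gantt: | P2 0-2 | P4 2-6 | P1 6-9 | P2 9-12 | P0 12-18 | P3 18-21 | P5 21-27 |
Completion: P0=18  P1=9  P2=12  P3=21  P4=6  P5=27
Waiting = turnaround − burst: P0=9, P1=0, P2=7, P3=18, P4=0, P5=15
Total waiting = 9 + 0 + 7 + 18 + 0 + 15 = 49

49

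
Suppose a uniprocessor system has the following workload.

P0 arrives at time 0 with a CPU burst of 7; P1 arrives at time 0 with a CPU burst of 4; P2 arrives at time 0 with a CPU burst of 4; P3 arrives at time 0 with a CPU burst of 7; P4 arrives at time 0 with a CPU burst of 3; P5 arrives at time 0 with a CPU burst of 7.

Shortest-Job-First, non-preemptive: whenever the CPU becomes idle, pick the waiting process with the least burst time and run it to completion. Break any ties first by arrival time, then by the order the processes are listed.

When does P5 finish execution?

32

Gantt: | P4 0-3 | P1 3-7 | P2 7-11 | P0 11-18 | P3 18-25 | P5 25-32 |
Completion: P0=18  P1=7  P2=11  P3=25  P4=3  P5=32
Turnaround (C−A): P0=18  P1=7  P2=11  P3=25  P4=3  P5=32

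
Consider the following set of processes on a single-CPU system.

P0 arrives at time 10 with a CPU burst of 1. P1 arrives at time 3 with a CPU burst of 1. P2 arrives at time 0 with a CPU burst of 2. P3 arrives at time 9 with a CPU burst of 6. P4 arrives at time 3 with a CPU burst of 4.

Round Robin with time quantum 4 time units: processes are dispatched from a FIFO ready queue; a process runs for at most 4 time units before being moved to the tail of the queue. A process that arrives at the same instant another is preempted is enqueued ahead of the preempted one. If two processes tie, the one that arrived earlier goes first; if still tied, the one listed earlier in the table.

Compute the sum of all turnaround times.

19

Timeline: | P2 0-2 | idle 2-3 | P1 3-4 | P4 4-8 | idle 8-9 | P3 9-13 | P0 13-14 | P3 14-16 |
Completion: P0=14  P1=4  P2=2  P3=16  P4=8
Turnaround (C−A): P0=4  P1=1  P2=2  P3=7  P4=5
Turnaround = completion − arrival: P0=4, P1=1, P2=2, P3=7, P4=5
Total turnaround = 4 + 1 + 2 + 7 + 5 = 19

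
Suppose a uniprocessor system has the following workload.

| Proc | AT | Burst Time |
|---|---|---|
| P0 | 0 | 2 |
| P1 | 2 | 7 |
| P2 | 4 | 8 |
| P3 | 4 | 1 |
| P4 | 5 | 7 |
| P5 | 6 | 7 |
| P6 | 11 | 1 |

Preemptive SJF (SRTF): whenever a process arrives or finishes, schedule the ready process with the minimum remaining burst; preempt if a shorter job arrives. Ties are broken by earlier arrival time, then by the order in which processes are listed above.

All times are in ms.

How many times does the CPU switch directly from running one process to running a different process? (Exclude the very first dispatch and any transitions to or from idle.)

Timeline: | P0 0-2 | P1 2-4 | P3 4-5 | P1 5-10 | P4 10-11 | P6 11-12 | P4 12-18 | P5 18-25 | P2 25-33 |
Completion: P0=2  P1=10  P2=33  P3=5  P4=18  P5=25  P6=12
Turnaround (C−A): P0=2  P1=8  P2=29  P3=1  P4=13  P5=19  P6=1

8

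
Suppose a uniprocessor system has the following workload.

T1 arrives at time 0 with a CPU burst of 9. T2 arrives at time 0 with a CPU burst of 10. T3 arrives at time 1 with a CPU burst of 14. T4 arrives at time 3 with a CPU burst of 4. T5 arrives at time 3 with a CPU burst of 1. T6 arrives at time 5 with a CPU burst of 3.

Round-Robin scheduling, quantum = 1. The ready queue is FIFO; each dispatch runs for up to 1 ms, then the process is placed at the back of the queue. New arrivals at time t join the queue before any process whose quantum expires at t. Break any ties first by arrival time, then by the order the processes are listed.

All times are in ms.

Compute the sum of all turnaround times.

Timeline: | T1 0-1 | T2 1-2 | T3 2-3 | T1 3-4 | T2 4-5 | T4 5-6 | T5 6-7 | T3 7-8 | T1 8-9 | T6 9-10 | T2 10-11 | T4 11-12 | T3 12-13 | T1 13-14 | T6 14-15 | T2 15-16 | T4 16-17 | T3 17-18 | T1 18-19 | T6 19-20 | T2 20-21 | T4 21-22 | T3 22-23 | T1 23-24 | T2 24-25 | T3 25-26 | T1 26-27 | T2 27-28 | T3 28-29 | T1 29-30 | T2 30-31 | T3 31-32 | T1 32-33 | T2 33-34 | T3 34-35 | T2 35-36 | T3 36-41 |
Completion: T1=33  T2=36  T3=41  T4=22  T5=7  T6=20
Turnaround (C−A): T1=33  T2=36  T3=40  T4=19  T5=4  T6=15
Turnaround = completion − arrival: T1=33, T2=36, T3=40, T4=19, T5=4, T6=15
Total turnaround = 33 + 36 + 40 + 19 + 4 + 15 = 147

147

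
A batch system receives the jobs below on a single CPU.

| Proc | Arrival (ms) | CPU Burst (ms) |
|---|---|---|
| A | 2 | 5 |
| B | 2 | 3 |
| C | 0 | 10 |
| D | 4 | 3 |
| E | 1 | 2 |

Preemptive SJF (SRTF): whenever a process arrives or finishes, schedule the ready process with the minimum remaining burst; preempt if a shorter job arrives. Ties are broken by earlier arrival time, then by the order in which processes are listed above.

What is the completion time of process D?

9

Schedule: | C 0-1 | E 1-3 | B 3-6 | D 6-9 | A 9-14 | C 14-23 |
Completion: A=14  B=6  C=23  D=9  E=3
Turnaround (C−A): A=12  B=4  C=23  D=5  E=2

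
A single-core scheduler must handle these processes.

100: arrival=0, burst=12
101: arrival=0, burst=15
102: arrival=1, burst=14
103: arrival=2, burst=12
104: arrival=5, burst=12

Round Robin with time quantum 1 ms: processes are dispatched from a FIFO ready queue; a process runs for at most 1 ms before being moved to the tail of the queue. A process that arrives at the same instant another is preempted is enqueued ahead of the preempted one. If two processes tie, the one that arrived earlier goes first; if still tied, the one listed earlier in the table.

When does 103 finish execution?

59

Schedule: | 100 0-1 | 101 1-2 | 102 2-3 | 100 3-4 | 103 4-5 | 101 5-6 | 102 6-7 | 100 7-8 | 104 8-9 | 103 9-10 | 101 10-11 | 102 11-12 | 100 12-13 | 104 13-14 | 103 14-15 | 101 15-16 | 102 16-17 | 100 17-18 | 104 18-19 | 103 19-20 | 101 20-21 | 102 21-22 | 100 22-23 | 104 23-24 | 103 24-25 | 101 25-26 | 102 26-27 | 100 27-28 | 104 28-29 | 103 29-30 | 101 30-31 | 102 31-32 | 100 32-33 | 104 33-34 | 103 34-35 | 101 35-36 | 102 36-37 | 100 37-38 | 104 38-39 | 103 39-40 | 101 40-41 | 102 41-42 | 100 42-43 | 104 43-44 | 103 44-45 | 101 45-46 | 102 46-47 | 100 47-48 | 104 48-49 | 103 49-50 | 101 50-51 | 102 51-52 | 100 52-53 | 104 53-54 | 103 54-55 | 101 55-56 | 102 56-57 | 104 57-58 | 103 58-59 | 101 59-60 | 102 60-61 | 104 61-62 | 101 62-63 | 102 63-64 | 101 64-65 |
Completion: 100=53  101=65  102=64  103=59  104=62
Turnaround (C−A): 100=53  101=65  102=63  103=57  104=57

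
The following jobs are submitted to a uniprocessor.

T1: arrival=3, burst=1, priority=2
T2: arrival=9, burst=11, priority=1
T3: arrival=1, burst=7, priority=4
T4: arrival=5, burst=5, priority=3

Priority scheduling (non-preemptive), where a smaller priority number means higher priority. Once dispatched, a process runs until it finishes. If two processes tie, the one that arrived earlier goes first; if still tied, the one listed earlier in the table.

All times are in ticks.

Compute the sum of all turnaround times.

44

Gantt: | idle 0-1 | T3 1-8 | T1 8-9 | T2 9-20 | T4 20-25 |
Completion: T1=9  T2=20  T3=8  T4=25
Turnaround (C−A): T1=6  T2=11  T3=7  T4=20
Turnaround = completion − arrival: T1=6, T2=11, T3=7, T4=20
Total turnaround = 6 + 11 + 7 + 20 = 44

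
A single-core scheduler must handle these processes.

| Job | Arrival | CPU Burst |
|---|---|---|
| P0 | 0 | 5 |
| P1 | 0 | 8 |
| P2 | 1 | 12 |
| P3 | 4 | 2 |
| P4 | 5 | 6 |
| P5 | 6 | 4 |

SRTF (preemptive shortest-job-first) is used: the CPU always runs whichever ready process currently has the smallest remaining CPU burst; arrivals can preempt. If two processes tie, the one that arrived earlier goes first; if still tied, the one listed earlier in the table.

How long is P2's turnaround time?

36

Timeline: | P0 0-5 | P3 5-7 | P5 7-11 | P4 11-17 | P1 17-25 | P2 25-37 |
Completion: P0=5  P1=25  P2=37  P3=7  P4=17  P5=11
Turnaround(P2) = completion − arrival = 37 − 1 = 36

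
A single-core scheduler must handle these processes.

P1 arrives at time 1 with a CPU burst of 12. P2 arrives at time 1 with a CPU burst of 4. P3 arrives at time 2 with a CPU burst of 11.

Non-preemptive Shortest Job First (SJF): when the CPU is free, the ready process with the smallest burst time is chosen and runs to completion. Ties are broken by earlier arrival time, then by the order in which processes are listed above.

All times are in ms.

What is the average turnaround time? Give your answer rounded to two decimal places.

Schedule: | idle 0-1 | P2 1-5 | P3 5-16 | P1 16-28 |
Completion: P1=28  P2=5  P3=16
Turnaround (C−A): P1=27  P2=4  P3=14
Turnaround times: P1=27, P2=4, P3=14
Average turnaround = (27+4+14) / 3 = 45/3 = 15.00

15.00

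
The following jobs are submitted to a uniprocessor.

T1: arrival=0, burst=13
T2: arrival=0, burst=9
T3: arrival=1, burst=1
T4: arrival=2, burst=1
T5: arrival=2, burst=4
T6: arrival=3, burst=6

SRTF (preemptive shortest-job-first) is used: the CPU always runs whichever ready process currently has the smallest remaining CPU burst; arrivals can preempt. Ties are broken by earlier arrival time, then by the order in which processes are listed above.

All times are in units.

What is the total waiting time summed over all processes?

Timeline: | T2 0-1 | T3 1-2 | T4 2-3 | T5 3-7 | T6 7-13 | T2 13-21 | T1 21-34 |
Completion: T1=34  T2=21  T3=2  T4=3  T5=7  T6=13
Waiting = turnaround − burst: T1=21, T2=12, T3=0, T4=0, T5=1, T6=4
Total waiting = 21 + 12 + 0 + 0 + 1 + 4 = 38

38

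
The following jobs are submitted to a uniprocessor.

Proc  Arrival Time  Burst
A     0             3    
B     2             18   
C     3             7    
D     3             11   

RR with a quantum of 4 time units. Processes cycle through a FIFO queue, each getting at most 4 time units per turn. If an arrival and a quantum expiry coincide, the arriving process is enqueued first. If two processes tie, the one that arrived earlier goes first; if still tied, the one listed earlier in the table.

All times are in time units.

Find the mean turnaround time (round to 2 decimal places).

22.25

Timeline: | A 0-3 | B 3-7 | C 7-11 | D 11-15 | B 15-19 | C 19-22 | D 22-26 | B 26-30 | D 30-33 | B 33-39 |
Completion: A=3  B=39  C=22  D=33
Turnaround (C−A): A=3  B=37  C=19  D=30
Turnaround times: A=3, B=37, C=19, D=30
Average turnaround = (3+37+19+30) / 4 = 89/4 = 22.25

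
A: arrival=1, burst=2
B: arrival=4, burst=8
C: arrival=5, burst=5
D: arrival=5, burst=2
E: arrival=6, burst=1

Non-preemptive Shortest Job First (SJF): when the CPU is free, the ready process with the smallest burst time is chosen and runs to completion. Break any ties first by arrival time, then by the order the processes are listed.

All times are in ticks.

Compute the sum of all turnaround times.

42

Gantt: | idle 0-1 | A 1-3 | idle 3-4 | B 4-12 | E 12-13 | D 13-15 | C 15-20 |
Completion: A=3  B=12  C=20  D=15  E=13
Turnaround (C−A): A=2  B=8  C=15  D=10  E=7
Turnaround = completion − arrival: A=2, B=8, C=15, D=10, E=7
Total turnaround = 2 + 8 + 15 + 10 + 7 = 42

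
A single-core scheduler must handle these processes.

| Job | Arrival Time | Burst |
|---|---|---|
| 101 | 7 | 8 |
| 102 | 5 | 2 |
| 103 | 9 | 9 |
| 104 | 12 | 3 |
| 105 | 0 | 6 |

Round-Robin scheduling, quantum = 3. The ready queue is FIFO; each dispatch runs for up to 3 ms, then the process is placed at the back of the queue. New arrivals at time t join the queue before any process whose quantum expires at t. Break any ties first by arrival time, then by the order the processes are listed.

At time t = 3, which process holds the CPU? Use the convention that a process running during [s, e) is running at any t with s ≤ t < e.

105

Schedule: | 105 0-6 | 102 6-8 | 101 8-11 | 103 11-14 | 101 14-17 | 104 17-20 | 103 20-23 | 101 23-25 | 103 25-28 |
Completion: 101=25  102=8  103=28  104=20  105=6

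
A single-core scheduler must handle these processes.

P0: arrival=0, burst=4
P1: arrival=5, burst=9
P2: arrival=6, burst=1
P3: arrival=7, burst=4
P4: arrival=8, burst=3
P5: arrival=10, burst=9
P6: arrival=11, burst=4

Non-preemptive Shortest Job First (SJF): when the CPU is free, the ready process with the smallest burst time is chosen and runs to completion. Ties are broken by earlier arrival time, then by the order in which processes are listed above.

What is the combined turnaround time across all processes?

87

Gantt: | P0 0-4 | idle 4-5 | P1 5-14 | P2 14-15 | P4 15-18 | P3 18-22 | P6 22-26 | P5 26-35 |
Completion: P0=4  P1=14  P2=15  P3=22  P4=18  P5=35  P6=26
Turnaround (C−A): P0=4  P1=9  P2=9  P3=15  P4=10  P5=25  P6=15
Turnaround = completion − arrival: P0=4, P1=9, P2=9, P3=15, P4=10, P5=25, P6=15
Total turnaround = 4 + 9 + 9 + 15 + 10 + 25 + 15 = 87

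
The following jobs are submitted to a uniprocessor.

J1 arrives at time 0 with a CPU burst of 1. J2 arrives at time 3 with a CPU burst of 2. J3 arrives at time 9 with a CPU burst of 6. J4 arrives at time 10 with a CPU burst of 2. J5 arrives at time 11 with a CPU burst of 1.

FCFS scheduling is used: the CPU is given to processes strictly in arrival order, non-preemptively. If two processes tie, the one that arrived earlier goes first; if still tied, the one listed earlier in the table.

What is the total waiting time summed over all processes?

Timeline: | J1 0-1 | idle 1-3 | J2 3-5 | idle 5-9 | J3 9-15 | J4 15-17 | J5 17-18 |
Completion: J1=1  J2=5  J3=15  J4=17  J5=18
Turnaround (C−A): J1=1  J2=2  J3=6  J4=7  J5=7
Waiting = turnaround − burst: J1=0, J2=0, J3=0, J4=5, J5=6
Total waiting = 0 + 0 + 0 + 5 + 6 = 11

11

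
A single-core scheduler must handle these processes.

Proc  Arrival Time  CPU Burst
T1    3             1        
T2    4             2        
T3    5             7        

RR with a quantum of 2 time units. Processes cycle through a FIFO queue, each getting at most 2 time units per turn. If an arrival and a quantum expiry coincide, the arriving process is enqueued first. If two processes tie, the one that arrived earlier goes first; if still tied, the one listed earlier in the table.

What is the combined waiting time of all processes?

1

Gantt: | idle 0-3 | T1 3-4 | T2 4-6 | T3 6-13 |
Completion: T1=4  T2=6  T3=13
Turnaround (C−A): T1=1  T2=2  T3=8
Waiting = turnaround − burst: T1=0, T2=0, T3=1
Total waiting = 0 + 0 + 1 = 1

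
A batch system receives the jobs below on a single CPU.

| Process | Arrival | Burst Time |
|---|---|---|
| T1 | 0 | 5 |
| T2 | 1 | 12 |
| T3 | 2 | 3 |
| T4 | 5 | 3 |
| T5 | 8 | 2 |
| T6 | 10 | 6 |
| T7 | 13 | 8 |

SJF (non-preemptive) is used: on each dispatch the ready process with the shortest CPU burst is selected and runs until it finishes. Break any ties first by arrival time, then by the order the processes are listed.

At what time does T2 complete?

Schedule: | T1 0-5 | T3 5-8 | T5 8-10 | T4 10-13 | T6 13-19 | T7 19-27 | T2 27-39 |
Completion: T1=5  T2=39  T3=8  T4=13  T5=10  T6=19  T7=27
Turnaround (C−A): T1=5  T2=38  T3=6  T4=8  T5=2  T6=9  T7=14

39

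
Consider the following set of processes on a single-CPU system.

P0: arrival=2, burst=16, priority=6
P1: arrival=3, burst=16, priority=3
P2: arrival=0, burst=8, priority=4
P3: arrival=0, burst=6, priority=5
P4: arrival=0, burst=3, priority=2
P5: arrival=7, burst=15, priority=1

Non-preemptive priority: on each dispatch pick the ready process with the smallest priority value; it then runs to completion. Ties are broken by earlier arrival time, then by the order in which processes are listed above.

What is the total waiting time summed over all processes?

134

Timeline: | P4 0-3 | P1 3-19 | P5 19-34 | P2 34-42 | P3 42-48 | P0 48-64 |
Completion: P0=64  P1=19  P2=42  P3=48  P4=3  P5=34
Turnaround (C−A): P0=62  P1=16  P2=42  P3=48  P4=3  P5=27
Waiting = turnaround − burst: P0=46, P1=0, P2=34, P3=42, P4=0, P5=12
Total waiting = 46 + 0 + 34 + 42 + 0 + 12 = 134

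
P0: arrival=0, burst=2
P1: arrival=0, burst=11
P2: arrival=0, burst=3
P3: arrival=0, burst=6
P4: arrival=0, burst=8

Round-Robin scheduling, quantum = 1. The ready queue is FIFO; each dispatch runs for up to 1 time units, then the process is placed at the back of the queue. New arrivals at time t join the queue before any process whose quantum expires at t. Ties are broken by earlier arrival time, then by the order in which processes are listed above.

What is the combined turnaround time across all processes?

Gantt: | P0 0-1 | P1 1-2 | P2 2-3 | P3 3-4 | P4 4-5 | P0 5-6 | P1 6-7 | P2 7-8 | P3 8-9 | P4 9-10 | P1 10-11 | P2 11-12 | P3 12-13 | P4 13-14 | P1 14-15 | P3 15-16 | P4 16-17 | P1 17-18 | P3 18-19 | P4 19-20 | P1 20-21 | P3 21-22 | P4 22-23 | P1 23-24 | P4 24-25 | P1 25-26 | P4 26-27 | P1 27-30 |
Completion: P0=6  P1=30  P2=12  P3=22  P4=27
Turnaround (C−A): P0=6  P1=30  P2=12  P3=22  P4=27
Turnaround = completion − arrival: P0=6, P1=30, P2=12, P3=22, P4=27
Total turnaround = 6 + 30 + 12 + 22 + 27 = 97

97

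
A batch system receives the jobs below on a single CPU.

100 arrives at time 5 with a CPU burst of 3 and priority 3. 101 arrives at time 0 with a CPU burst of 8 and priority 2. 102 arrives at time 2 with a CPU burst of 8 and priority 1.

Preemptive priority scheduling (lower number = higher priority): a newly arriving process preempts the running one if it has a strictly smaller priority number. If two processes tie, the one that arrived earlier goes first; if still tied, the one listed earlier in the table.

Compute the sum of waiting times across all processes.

Gantt: | 101 0-2 | 102 2-10 | 101 10-16 | 100 16-19 |
Completion: 100=19  101=16  102=10
Turnaround (C−A): 100=14  101=16  102=8
Waiting = turnaround − burst: 100=11, 101=8, 102=0
Total waiting = 11 + 8 + 0 = 19

19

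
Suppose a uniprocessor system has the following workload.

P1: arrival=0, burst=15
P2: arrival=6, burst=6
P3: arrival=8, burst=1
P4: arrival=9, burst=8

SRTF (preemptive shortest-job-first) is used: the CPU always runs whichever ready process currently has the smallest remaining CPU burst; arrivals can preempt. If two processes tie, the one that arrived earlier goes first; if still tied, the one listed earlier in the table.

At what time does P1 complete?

30

Schedule: | P1 0-6 | P2 6-8 | P3 8-9 | P2 9-13 | P4 13-21 | P1 21-30 |
Completion: P1=30  P2=13  P3=9  P4=21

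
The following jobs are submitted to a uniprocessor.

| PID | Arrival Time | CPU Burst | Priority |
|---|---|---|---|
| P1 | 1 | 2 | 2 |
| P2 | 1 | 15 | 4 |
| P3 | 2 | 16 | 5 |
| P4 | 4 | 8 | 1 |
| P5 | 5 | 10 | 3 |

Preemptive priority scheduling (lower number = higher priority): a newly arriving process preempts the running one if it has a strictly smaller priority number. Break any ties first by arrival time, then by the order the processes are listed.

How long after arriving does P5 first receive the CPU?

7

Timeline: | idle 0-1 | P1 1-3 | P2 3-4 | P4 4-12 | P5 12-22 | P2 22-36 | P3 36-52 |
Completion: P1=3  P2=36  P3=52  P4=12  P5=22
Response(P5) = first start − arrival = 12 − 5 = 7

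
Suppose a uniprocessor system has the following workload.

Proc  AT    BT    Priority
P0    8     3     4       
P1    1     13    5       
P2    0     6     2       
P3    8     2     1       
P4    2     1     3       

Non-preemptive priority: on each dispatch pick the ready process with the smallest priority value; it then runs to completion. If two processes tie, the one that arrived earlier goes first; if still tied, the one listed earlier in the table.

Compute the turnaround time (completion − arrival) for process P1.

19

Schedule: | P2 0-6 | P4 6-7 | P1 7-20 | P3 20-22 | P0 22-25 |
Completion: P0=25  P1=20  P2=6  P3=22  P4=7
Turnaround (C−A): P0=17  P1=19  P2=6  P3=14  P4=5
Turnaround(P1) = completion − arrival = 20 − 1 = 19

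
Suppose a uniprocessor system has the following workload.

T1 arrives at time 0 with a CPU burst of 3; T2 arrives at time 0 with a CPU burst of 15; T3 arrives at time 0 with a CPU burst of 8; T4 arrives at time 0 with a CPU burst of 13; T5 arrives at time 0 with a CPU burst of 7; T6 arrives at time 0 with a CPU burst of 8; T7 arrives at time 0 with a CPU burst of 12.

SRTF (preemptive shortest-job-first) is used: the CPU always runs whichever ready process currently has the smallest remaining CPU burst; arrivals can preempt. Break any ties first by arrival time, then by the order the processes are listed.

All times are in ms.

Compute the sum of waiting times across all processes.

Schedule: | T1 0-3 | T5 3-10 | T3 10-18 | T6 18-26 | T7 26-38 | T4 38-51 | T2 51-66 |
Completion: T1=3  T2=66  T3=18  T4=51  T5=10  T6=26  T7=38
Turnaround (C−A): T1=3  T2=66  T3=18  T4=51  T5=10  T6=26  T7=38
Waiting = turnaround − burst: T1=0, T2=51, T3=10, T4=38, T5=3, T6=18, T7=26
Total waiting = 0 + 51 + 10 + 38 + 3 + 18 + 26 = 146

146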